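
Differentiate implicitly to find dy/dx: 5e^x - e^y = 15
Apply d/dx to both sides, remembering that y depends on x. Each occurrence of y therefore brings in a y' = dy/dx via the chain rule.

With F(x, y) equal to the left-hand side minus the right, differentiate F term by term:
  d/dx[5e^(x)] = 5e^(x)
  d/dx[-e^(y)] = -y'·e^(y)
  d/dx[-15] = 0
Adding these up, d/dx[F] = 0 becomes
  (5e^(x)) + (-e^(y))·y' = 0,
so isolating y',
  dy/dx = -(5e^(x))/(-e^(y)) = 5e^(x - y)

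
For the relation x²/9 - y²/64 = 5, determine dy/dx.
Differentiate the relation implicitly: treat y = y(x) and apply the chain rule, so every y-derivative picks up a y' = dy/dx factor.

With everything moved to the left-hand side, differentiate term by term:
  d/dx[x^2/9] = 2x/9
  d/dx[-y^2/64] = -y·y'/32
  d/dx[-5] = 0

Separating the contributions that come from x directly and those that come through y:
  without y':      2x/9
  multiplying y':  -y/32

so (2x/9) + (-y/32)·y' = 0, and therefore
  dy/dx = -(2x/9)/(-y/32) = 64x/(9y)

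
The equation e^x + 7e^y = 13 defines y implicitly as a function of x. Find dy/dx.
Differentiate both sides with respect to x, treating y as y(x). By the chain rule, any term containing y contributes a factor of y' = dy/dx when we differentiate it.

Move every term to one side and write the relation as F(x, y) = 0. Term by term,
  d/dx[e^(x)] = e^(x)
  d/dx[7e^(y)] = 7·y'·e^(y)
  d/dx[-13] = 0

The pieces without y' make up ∂F/∂x and the coefficient of y' is ∂F/∂y:
  ∂F/∂x = e^(x),
  ∂F/∂y = 7e^(y).

Since d/dx[F] = ∂F/∂x + (∂F/∂y)·y' = 0, solve for y':
  (∂F/∂y)·y' = -∂F/∂x
  dy/dx = -(∂F/∂x)/(∂F/∂y) = -(e^(x))/(7e^(y)) = -e^(x - y)/7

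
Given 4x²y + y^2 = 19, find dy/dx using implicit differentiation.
Differentiate both sides with respect to x, treating y as y(x). By the chain rule, any term containing y contributes a factor of y' = dy/dx when we differentiate it.

Move every term to one side and write the relation as F(x, y) = 0. Term by term,
  d/dx[4x^2y] = 4x^2·y' + 8xy
  d/dx[y^2] = 2y·y'
  d/dx[-19] = 0

The pieces without y' make up ∂F/∂x and the coefficient of y' is ∂F/∂y:
  ∂F/∂x = 8xy,
  ∂F/∂y = 4x^2 + 2y.

Since d/dx[F] = ∂F/∂x + (∂F/∂y)·y' = 0, solve for y':
  (∂F/∂y)·y' = -∂F/∂x
  dy/dx = -(∂F/∂x)/(∂F/∂y) = -(8xy)/(4x^2 + 2y) = -4xy/(2x^2 + y)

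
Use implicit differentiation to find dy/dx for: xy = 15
Apply d/dx to both sides, remembering that y depends on x. Each occurrence of y therefore brings in a y' = dy/dx via the chain rule.

With F(x, y) equal to the left-hand side minus the right, differentiate F term by term:
  d/dx[xy] = x·y' + y
  d/dx[-15] = 0
Adding these up, d/dx[F] = 0 becomes
  (y) + (x)·y' = 0,
so isolating y',
  dy/dx = -(y)/(x) = -y/x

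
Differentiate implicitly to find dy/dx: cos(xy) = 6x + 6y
Differentiate the relation implicitly: treat y = y(x) and apply the chain rule, so every y-derivative picks up a y' = dy/dx factor.

With everything moved to the left-hand side, differentiate term by term:
  d/dx[-6x] = -6
  d/dx[-6y] = -6·y'
  d/dx[cos(xy)] = -(x·y' + y)·sin(xy)

Separating the contributions that come from x directly and those that come through y:
  without y':      -y·sin(xy) - 6
  multiplying y':  -x·sin(xy) - 6

so (-y·sin(xy) - 6) + (-x·sin(xy) - 6)·y' = 0, and therefore
  dy/dx = -(-y·sin(xy) - 6)/(-x·sin(xy) - 6) = -(y·sin(xy) + 6)/(x·sin(xy) + 6)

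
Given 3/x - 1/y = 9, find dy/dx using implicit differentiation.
Differentiate the relation implicitly: treat y = y(x) and apply the chain rule, so every y-derivative picks up a y' = dy/dx factor.

With everything moved to the left-hand side, differentiate term by term:
  d/dx[-1/y] = y'/y^2
  d/dx[3/x] = -3/x^2
  d/dx[-9] = 0

Separating the contributions that come from x directly and those that come through y:
  without y':      -3/x^2
  multiplying y':  y^(-2)

so (-3/x^2) + (y^(-2))·y' = 0, and therefore
  dy/dx = -(-3/x^2)/(y^(-2)) = 3y^2/x^2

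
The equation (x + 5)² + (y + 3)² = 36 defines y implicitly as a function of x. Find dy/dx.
Differentiate both sides with respect to x, treating y as y(x). By the chain rule, any term containing y contributes a factor of y' = dy/dx when we differentiate it.

Move every term to one side and write the relation as F(x, y) = 0. Term by term,
  d/dx[(x + 5)^2] = 2x + 10
  d/dx[(y + 3)^2] = 2·y'(y + 3)
  d/dx[-36] = 0

The pieces without y' make up ∂F/∂x and the coefficient of y' is ∂F/∂y:
  ∂F/∂x = 2x + 10,
  ∂F/∂y = 2y + 6.

Since d/dx[F] = ∂F/∂x + (∂F/∂y)·y' = 0, solve for y':
  (∂F/∂y)·y' = -∂F/∂x
  dy/dx = -(∂F/∂x)/(∂F/∂y) = -(2x + 10)/(2y + 6) = (-x - 5)/(y + 3)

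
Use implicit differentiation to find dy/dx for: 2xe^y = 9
Apply d/dx to both sides, remembering that y depends on x. Each occurrence of y therefore brings in a y' = dy/dx via the chain rule.

With F(x, y) equal to the left-hand side minus the right, differentiate F term by term:
  d/dx[2x·e^(y)] = 2x·y'·e^(y) + 2e^(y)
  d/dx[-9] = 0
Adding these up, d/dx[F] = 0 becomes
  (2e^(y)) + (2x·e^(y))·y' = 0,
so isolating y',
  dy/dx = -(2e^(y))/(2x·e^(y)) = -1/x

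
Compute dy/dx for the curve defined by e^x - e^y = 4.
Differentiate the relation implicitly: treat y = y(x) and apply the chain rule, so every y-derivative picks up a y' = dy/dx factor.

With everything moved to the left-hand side, differentiate term by term:
  d/dx[e^(x)] = e^(x)
  d/dx[-e^(y)] = -y'·e^(y)
  d/dx[-4] = 0

Separating the contributions that come from x directly and those that come through y:
  without y':      e^(x)
  multiplying y':  -e^(y)

so (e^(x)) + (-e^(y))·y' = 0, and therefore
  dy/dx = -(e^(x))/(-e^(y)) = e^(x - y)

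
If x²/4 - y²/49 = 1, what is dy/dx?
Apply d/dx to both sides, remembering that y depends on x. Each occurrence of y therefore brings in a y' = dy/dx via the chain rule.

With F(x, y) equal to the left-hand side minus the right, differentiate F term by term:
  d/dx[x^2/4] = x/2
  d/dx[-y^2/49] = -2y·y'/49
  d/dx[-1] = 0
Adding these up, d/dx[F] = 0 becomes
  (x/2) + (-2y/49)·y' = 0,
so isolating y',
  dy/dx = -(x/2)/(-2y/49) = 49x/(4y)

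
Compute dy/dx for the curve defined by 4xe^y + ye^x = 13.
Differentiate the relation implicitly: treat y = y(x) and apply the chain rule, so every y-derivative picks up a y' = dy/dx factor.

With everything moved to the left-hand side, differentiate term by term:
  d/dx[4x·e^(y)] = 4x·y'·e^(y) + 4e^(y)
  d/dx[y·e^(x)] = y·e^(x) + y'·e^(x)
  d/dx[-13] = 0

Separating the contributions that come from x directly and those that come through y:
  without y':      y·e^(x) + 4e^(y)
  multiplying y':  4x·e^(y) + e^(x)

so (y·e^(x) + 4e^(y)) + (4x·e^(y) + e^(x))·y' = 0, and therefore
  dy/dx = -(y·e^(x) + 4e^(y))/(4x·e^(y) + e^(x)) = (-y·e^(x) - 4e^(y))/(4x·e^(y) + e^(x))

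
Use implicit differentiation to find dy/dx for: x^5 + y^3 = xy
Apply d/dx to both sides, remembering that y depends on x. Each occurrence of y therefore brings in a y' = dy/dx via the chain rule.

With F(x, y) equal to the left-hand side minus the right, differentiate F term by term:
  d/dx[x^5] = 5x^4
  d/dx[-xy] = -x·y' - y
  d/dx[y^3] = 3y^2·y'
Adding these up, d/dx[F] = 0 becomes
  (5x^4 - y) + (-x + 3y^2)·y' = 0,
so isolating y',
  dy/dx = -(5x^4 - y)/(-x + 3y^2) = (5x^4 - y)/(x - 3y^2)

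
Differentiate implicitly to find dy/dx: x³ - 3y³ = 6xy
Take d/dx of both sides. Since y is implicitly a function of x, the chain rule attaches a y' = dy/dx factor whenever we differentiate through y.

Set F(x, y) = (left side) − (right side), so the curve is F = 0. Differentiating each term of F:
  d/dx[x^3] = 3x^2
  d/dx[-6xy] = -6x·y' - 6y
  d/dx[-3y^3] = -9y^2·y'

Collecting, the y'-free part is the partial derivative in x and the y' coefficient is the partial derivative in y:
  ∂F/∂x = 3x^2 - 6y
  ∂F/∂y = -6x - 9y^2

so d/dx[F(x, y(x))] = ∂F/∂x + (∂F/∂y)·y' = 0. Rearranging,
  dy/dx = -(∂F/∂x)/(∂F/∂y) = -(3x^2 - 6y)/(-6x - 9y^2) = (x^2 - 2y)/(2x + 3y^2)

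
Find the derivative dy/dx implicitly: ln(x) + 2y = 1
Differentiate both sides with respect to x, treating y as y(x). By the chain rule, any term containing y contributes a factor of y' = dy/dx when we differentiate it.

Move every term to one side and write the relation as F(x, y) = 0. Term by term,
  d/dx[2y] = 2·y'
  d/dx[ln(x)] = 1/x
  d/dx[-1] = 0

The pieces without y' make up ∂F/∂x and the coefficient of y' is ∂F/∂y:
  ∂F/∂x = 1/x,
  ∂F/∂y = 2.

Since d/dx[F] = ∂F/∂x + (∂F/∂y)·y' = 0, solve for y':
  (∂F/∂y)·y' = -∂F/∂x
  dy/dx = -(∂F/∂x)/(∂F/∂y) = -(1/x)/(2) = -1/(2x)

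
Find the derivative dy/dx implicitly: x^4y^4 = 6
Differentiate the relation implicitly: treat y = y(x) and apply the chain rule, so every y-derivative picks up a y' = dy/dx factor.

With everything moved to the left-hand side, differentiate term by term:
  d/dx[x^4y^4] = 4x^4y^3·y' + 4x^3y^4
  d/dx[-6] = 0

Separating the contributions that come from x directly and those that come through y:
  without y':      4x^3y^4
  multiplying y':  4x^4y^3

so (4x^3y^4) + (4x^4y^3)·y' = 0, and therefore
  dy/dx = -(4x^3y^4)/(4x^4y^3) = -y/x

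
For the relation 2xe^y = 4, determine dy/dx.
Apply d/dx to both sides, remembering that y depends on x. Each occurrence of y therefore brings in a y' = dy/dx via the chain rule.

With F(x, y) equal to the left-hand side minus the right, differentiate F term by term:
  d/dx[2x·e^(y)] = 2x·y'·e^(y) + 2e^(y)
  d/dx[-4] = 0
Adding these up, d/dx[F] = 0 becomes
  (2e^(y)) + (2x·e^(y))·y' = 0,
so isolating y',
  dy/dx = -(2e^(y))/(2x·e^(y)) = -1/x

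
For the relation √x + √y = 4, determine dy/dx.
Differentiate the relation implicitly: treat y = y(x) and apply the chain rule, so every y-derivative picks up a y' = dy/dx factor.

With everything moved to the left-hand side, differentiate term by term:
  d/dx[√(x)] = 1/(2√(x))
  d/dx[√(y)] = y'/(2√(y))
  d/dx[-4] = 0

Separating the contributions that come from x directly and those that come through y:
  without y':      1/(2√(x))
  multiplying y':  1/(2√(y))

so (1/(2√(x))) + (1/(2√(y)))·y' = 0, and therefore
  dy/dx = -(1/(2√(x)))/(1/(2√(y))) = -√(y)/√(x)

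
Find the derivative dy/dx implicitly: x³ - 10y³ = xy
Apply d/dx to both sides, remembering that y depends on x. Each occurrence of y therefore brings in a y' = dy/dx via the chain rule.

With F(x, y) equal to the left-hand side minus the right, differentiate F term by term:
  d/dx[x^3] = 3x^2
  d/dx[-xy] = -x·y' - y
  d/dx[-10y^3] = -30y^2·y'
Adding these up, d/dx[F] = 0 becomes
  (3x^2 - y) + (-x - 30y^2)·y' = 0,
so isolating y',
  dy/dx = -(3x^2 - y)/(-x - 30y^2) = (3x^2 - y)/(x + 30y^2)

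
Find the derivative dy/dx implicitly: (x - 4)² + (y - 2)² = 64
Differentiate the relation implicitly: treat y = y(x) and apply the chain rule, so every y-derivative picks up a y' = dy/dx factor.

With everything moved to the left-hand side, differentiate term by term:
  d/dx[(x - 4)^2] = 2x - 8
  d/dx[(y - 2)^2] = 2·y'(y - 2)
  d/dx[-64] = 0

Separating the contributions that come from x directly and those that come through y:
  without y':      2x - 8
  multiplying y':  2y - 4

so (2x - 8) + (2y - 4)·y' = 0, and therefore
  dy/dx = -(2x - 8)/(2y - 4) = (4 - x)/(y - 2)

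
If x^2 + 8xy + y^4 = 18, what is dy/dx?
Differentiate both sides with respect to x, treating y as y(x). By the chain rule, any term containing y contributes a factor of y' = dy/dx when we differentiate it.

Move every term to one side and write the relation as F(x, y) = 0. Term by term,
  d/dx[x^2] = 2x
  d/dx[8xy] = 8x·y' + 8y
  d/dx[y^4] = 4y^3·y'
  d/dx[-18] = 0

The pieces without y' make up ∂F/∂x and the coefficient of y' is ∂F/∂y:
  ∂F/∂x = 2x + 8y,
  ∂F/∂y = 8x + 4y^3.

Since d/dx[F] = ∂F/∂x + (∂F/∂y)·y' = 0, solve for y':
  (∂F/∂y)·y' = -∂F/∂x
  dy/dx = -(∂F/∂x)/(∂F/∂y) = -(2x + 8y)/(8x + 4y^3) = (-x - 4y)/(2(2x + y^3))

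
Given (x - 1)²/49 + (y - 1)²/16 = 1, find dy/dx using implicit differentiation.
Differentiate the relation implicitly: treat y = y(x) and apply the chain rule, so every y-derivative picks up a y' = dy/dx factor.

With everything moved to the left-hand side, differentiate term by term:
  d/dx[(x - 1)^2/49] = 2x/49 - 2/49
  d/dx[(y - 1)^2/16] = y'(y - 1)/8
  d/dx[-1] = 0

Separating the contributions that come from x directly and those that come through y:
  without y':      2x/49 - 2/49
  multiplying y':  y/8 - 1/8

so (2x/49 - 2/49) + (y/8 - 1/8)·y' = 0, and therefore
  dy/dx = -(2x/49 - 2/49)/(y/8 - 1/8)
        = -(2(x - 1)/49)/((y - 1)/8) = 16(1 - x)/(49(y - 1))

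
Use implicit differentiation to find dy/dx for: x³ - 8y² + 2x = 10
Differentiate both sides with respect to x, treating y as y(x). By the chain rule, any term containing y contributes a factor of y' = dy/dx when we differentiate it.

Move every term to one side and write the relation as F(x, y) = 0. Term by term,
  d/dx[x^3] = 3x^2
  d/dx[2x] = 2
  d/dx[-8y^2] = -16y·y'
  d/dx[-10] = 0

The pieces without y' make up ∂F/∂x and the coefficient of y' is ∂F/∂y:
  ∂F/∂x = 3x^2 + 2,
  ∂F/∂y = -16y.

Since d/dx[F] = ∂F/∂x + (∂F/∂y)·y' = 0, solve for y':
  (∂F/∂y)·y' = -∂F/∂x
  dy/dx = -(∂F/∂x)/(∂F/∂y) = -(3x^2 + 2)/(-16y) = (3x^2 + 2)/(16y)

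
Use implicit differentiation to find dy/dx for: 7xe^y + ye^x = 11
Apply d/dx to both sides, remembering that y depends on x. Each occurrence of y therefore brings in a y' = dy/dx via the chain rule.

With F(x, y) equal to the left-hand side minus the right, differentiate F term by term:
  d/dx[7x·e^(y)] = 7x·y'·e^(y) + 7e^(y)
  d/dx[y·e^(x)] = y·e^(x) + y'·e^(x)
  d/dx[-11] = 0
Adding these up, d/dx[F] = 0 becomes
  (y·e^(x) + 7e^(y)) + (7x·e^(y) + e^(x))·y' = 0,
so isolating y',
  dy/dx = -(y·e^(x) + 7e^(y))/(7x·e^(y) + e^(x)) = (-y·e^(x) - 7e^(y))/(7x·e^(y) + e^(x))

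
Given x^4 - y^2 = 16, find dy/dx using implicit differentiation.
Take d/dx of both sides. Since y is implicitly a function of x, the chain rule attaches a y' = dy/dx factor whenever we differentiate through y.

Set F(x, y) = (left side) − (right side), so the curve is F = 0. Differentiating each term of F:
  d/dx[x^4] = 4x^3
  d/dx[-y^2] = -2y·y'
  d/dx[-16] = 0

Collecting, the y'-free part is the partial derivative in x and the y' coefficient is the partial derivative in y:
  ∂F/∂x = 4x^3
  ∂F/∂y = -2y

so d/dx[F(x, y(x))] = ∂F/∂x + (∂F/∂y)·y' = 0. Rearranging,
  dy/dx = -(∂F/∂x)/(∂F/∂y) = -(4x^3)/(-2y) = 2x^3/y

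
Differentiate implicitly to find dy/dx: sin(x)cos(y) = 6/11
Differentiate the relation implicitly: treat y = y(x) and apply the chain rule, so every y-derivative picks up a y' = dy/dx factor.

With everything moved to the left-hand side, differentiate term by term:
  d/dx[sin(x)·cos(y)] = -y'·sin(x)·sin(y) + cos(x)·cos(y)
  d/dx[-6/11] = 0

Separating the contributions that come from x directly and those that come through y:
  without y':      cos(x)·cos(y)
  multiplying y':  -sin(x)·sin(y)

so (cos(x)·cos(y)) + (-sin(x)·sin(y))·y' = 0, and therefore
  dy/dx = -(cos(x)·cos(y))/(-sin(x)·sin(y)) = 1/(tan(x)·tan(y))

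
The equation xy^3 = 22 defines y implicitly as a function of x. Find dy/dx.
Differentiate both sides with respect to x, treating y as y(x). By the chain rule, any term containing y contributes a factor of y' = dy/dx when we differentiate it.

Move every term to one side and write the relation as F(x, y) = 0. Term by term,
  d/dx[xy^3] = 3xy^2·y' + y^3
  d/dx[-22] = 0

The pieces without y' make up ∂F/∂x and the coefficient of y' is ∂F/∂y:
  ∂F/∂x = y^3,
  ∂F/∂y = 3xy^2.

Since d/dx[F] = ∂F/∂x + (∂F/∂y)·y' = 0, solve for y':
  (∂F/∂y)·y' = -∂F/∂x
  dy/dx = -(∂F/∂x)/(∂F/∂y) = -(y^3)/(3xy^2) = -y/(3x)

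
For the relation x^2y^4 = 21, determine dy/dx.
Apply d/dx to both sides, remembering that y depends on x. Each occurrence of y therefore brings in a y' = dy/dx via the chain rule.

With F(x, y) equal to the left-hand side minus the right, differentiate F term by term:
  d/dx[x^2y^4] = 4x^2y^3·y' + 2xy^4
  d/dx[-21] = 0
Adding these up, d/dx[F] = 0 becomes
  (2xy^4) + (4x^2y^3)·y' = 0,
so isolating y',
  dy/dx = -(2xy^4)/(4x^2y^3) = -y/(2x)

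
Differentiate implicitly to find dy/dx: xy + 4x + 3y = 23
Differentiate both sides with respect to x, treating y as y(x). By the chain rule, any term containing y contributes a factor of y' = dy/dx when we differentiate it.

Move every term to one side and write the relation as F(x, y) = 0. Term by term,
  d/dx[xy] = x·y' + y
  d/dx[4x] = 4
  d/dx[3y] = 3·y'
  d/dx[-23] = 0

The pieces without y' make up ∂F/∂x and the coefficient of y' is ∂F/∂y:
  ∂F/∂x = y + 4,
  ∂F/∂y = x + 3.

Since d/dx[F] = ∂F/∂x + (∂F/∂y)·y' = 0, solve for y':
  (∂F/∂y)·y' = -∂F/∂x
  dy/dx = -(∂F/∂x)/(∂F/∂y) = -(y + 4)/(x + 3) = (-y - 4)/(x + 3)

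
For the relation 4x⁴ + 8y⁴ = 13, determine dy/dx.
Take d/dx of both sides. Since y is implicitly a function of x, the chain rule attaches a y' = dy/dx factor whenever we differentiate through y.

Set F(x, y) = (left side) − (right side), so the curve is F = 0. Differentiating each term of F:
  d/dx[4x^4] = 16x^3
  d/dx[8y^4] = 32y^3·y'
  d/dx[-13] = 0

Collecting, the y'-free part is the partial derivative in x and the y' coefficient is the partial derivative in y:
  ∂F/∂x = 16x^3
  ∂F/∂y = 32y^3

so d/dx[F(x, y(x))] = ∂F/∂x + (∂F/∂y)·y' = 0. Rearranging,
  dy/dx = -(∂F/∂x)/(∂F/∂y) = -(16x^3)/(32y^3) = -x^3/(2y^3)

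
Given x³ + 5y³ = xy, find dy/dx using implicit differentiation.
Apply d/dx to both sides, remembering that y depends on x. Each occurrence of y therefore brings in a y' = dy/dx via the chain rule.

With F(x, y) equal to the left-hand side minus the right, differentiate F term by term:
  d/dx[x^3] = 3x^2
  d/dx[-xy] = -x·y' - y
  d/dx[5y^3] = 15y^2·y'
Adding these up, d/dx[F] = 0 becomes
  (3x^2 - y) + (-x + 15y^2)·y' = 0,
so isolating y',
  dy/dx = -(3x^2 - y)/(-x + 15y^2) = (3x^2 - y)/(x - 15y^2)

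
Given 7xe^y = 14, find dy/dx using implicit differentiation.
Differentiate the relation implicitly: treat y = y(x) and apply the chain rule, so every y-derivative picks up a y' = dy/dx factor.

With everything moved to the left-hand side, differentiate term by term:
  d/dx[7x·e^(y)] = 7x·y'·e^(y) + 7e^(y)
  d/dx[-14] = 0

Separating the contributions that come from x directly and those that come through y:
  without y':      7e^(y)
  multiplying y':  7x·e^(y)

so (7e^(y)) + (7x·e^(y))·y' = 0, and therefore
  dy/dx = -(7e^(y))/(7x·e^(y)) = -1/x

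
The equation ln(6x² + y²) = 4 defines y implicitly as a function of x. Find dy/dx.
Differentiate both sides with respect to x, treating y as y(x). By the chain rule, any term containing y contributes a factor of y' = dy/dx when we differentiate it.

Move every term to one side and write the relation as F(x, y) = 0. Term by term,
  d/dx[ln(6x^2 + y^2)] = (12x + 2y·y')/(6x^2 + y^2)
  d/dx[-4] = 0

The pieces without y' make up ∂F/∂x and the coefficient of y' is ∂F/∂y:
  ∂F/∂x = 12x/(6x^2 + y^2),
  ∂F/∂y = 2y/(6x^2 + y^2).

Since d/dx[F] = ∂F/∂x + (∂F/∂y)·y' = 0, solve for y':
  (∂F/∂y)·y' = -∂F/∂x
  dy/dx = -(∂F/∂x)/(∂F/∂y) = -(12x/(6x^2 + y^2))/(2y/(6x^2 + y^2)) = -6x/y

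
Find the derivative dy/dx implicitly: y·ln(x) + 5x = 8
Apply d/dx to both sides, remembering that y depends on x. Each occurrence of y therefore brings in a y' = dy/dx via the chain rule.

With F(x, y) equal to the left-hand side minus the right, differentiate F term by term:
  d/dx[5x] = 5
  d/dx[y·ln(x)] = y'·ln(x) + y/x
  d/dx[-8] = 0
Adding these up, d/dx[F] = 0 becomes
  (5 + y/x) + (ln(x))·y' = 0,
so isolating y',
  dy/dx = -(5 + y/x)/(ln(x))
        = -((5x + y)/x)/(ln(x)) = (-5x - y)/(x·ln(x))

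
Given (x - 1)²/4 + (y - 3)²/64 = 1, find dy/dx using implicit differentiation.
Take d/dx of both sides. Since y is implicitly a function of x, the chain rule attaches a y' = dy/dx factor whenever we differentiate through y.

Set F(x, y) = (left side) − (right side), so the curve is F = 0. Differentiating each term of F:
  d/dx[(x - 1)^2/4] = x/2 - 1/2
  d/dx[(y - 3)^2/64] = y'(y - 3)/32
  d/dx[-1] = 0

Collecting, the y'-free part is the partial derivative in x and the y' coefficient is the partial derivative in y:
  ∂F/∂x = x/2 - 1/2
  ∂F/∂y = y/32 - 3/32

so d/dx[F(x, y(x))] = ∂F/∂x + (∂F/∂y)·y' = 0. Rearranging,
  dy/dx = -(∂F/∂x)/(∂F/∂y) = -(x/2 - 1/2)/(y/32 - 3/32)
        = -((x - 1)/2)/((y - 3)/32) = 16(1 - x)/(y - 3)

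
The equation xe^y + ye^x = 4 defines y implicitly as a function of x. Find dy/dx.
Take d/dx of both sides. Since y is implicitly a function of x, the chain rule attaches a y' = dy/dx factor whenever we differentiate through y.

Set F(x, y) = (left side) − (right side), so the curve is F = 0. Differentiating each term of F:
  d/dx[x·e^(y)] = x·y'·e^(y) + e^(y)
  d/dx[y·e^(x)] = y·e^(x) + y'·e^(x)
  d/dx[-4] = 0

Collecting, the y'-free part is the partial derivative in x and the y' coefficient is the partial derivative in y:
  ∂F/∂x = y·e^(x) + e^(y)
  ∂F/∂y = x·e^(y) + e^(x)

so d/dx[F(x, y(x))] = ∂F/∂x + (∂F/∂y)·y' = 0. Rearranging,
  dy/dx = -(∂F/∂x)/(∂F/∂y) = -(y·e^(x) + e^(y))/(x·e^(y) + e^(x)) = (-y·e^(x) - e^(y))/(x·e^(y) + e^(x))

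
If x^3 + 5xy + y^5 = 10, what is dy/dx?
Apply d/dx to both sides, remembering that y depends on x. Each occurrence of y therefore brings in a y' = dy/dx via the chain rule.

With F(x, y) equal to the left-hand side minus the right, differentiate F term by term:
  d/dx[x^3] = 3x^2
  d/dx[5xy] = 5x·y' + 5y
  d/dx[y^5] = 5y^4·y'
  d/dx[-10] = 0
Adding these up, d/dx[F] = 0 becomes
  (3x^2 + 5y) + (5x + 5y^4)·y' = 0,
so isolating y',
  dy/dx = -(3x^2 + 5y)/(5x + 5y^4) = (-3x^2/5 - y)/(x + y^4)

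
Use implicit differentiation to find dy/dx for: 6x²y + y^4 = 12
Apply d/dx to both sides, remembering that y depends on x. Each occurrence of y therefore brings in a y' = dy/dx via the chain rule.

With F(x, y) equal to the left-hand side minus the right, differentiate F term by term:
  d/dx[6x^2y] = 6x^2·y' + 12xy
  d/dx[y^4] = 4y^3·y'
  d/dx[-12] = 0
Adding these up, d/dx[F] = 0 becomes
  (12xy) + (6x^2 + 4y^3)·y' = 0,
so isolating y',
  dy/dx = -(12xy)/(6x^2 + 4y^3) = -6xy/(3x^2 + 2y^3)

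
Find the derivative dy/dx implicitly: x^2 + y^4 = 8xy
Take d/dx of both sides. Since y is implicitly a function of x, the chain rule attaches a y' = dy/dx factor whenever we differentiate through y.

Set F(x, y) = (left side) − (right side), so the curve is F = 0. Differentiating each term of F:
  d/dx[x^2] = 2x
  d/dx[-8xy] = -8x·y' - 8y
  d/dx[y^4] = 4y^3·y'

Collecting, the y'-free part is the partial derivative in x and the y' coefficient is the partial derivative in y:
  ∂F/∂x = 2x - 8y
  ∂F/∂y = -8x + 4y^3

so d/dx[F(x, y(x))] = ∂F/∂x + (∂F/∂y)·y' = 0. Rearranging,
  dy/dx = -(∂F/∂x)/(∂F/∂y) = -(2x - 8y)/(-8x + 4y^3) = (x - 4y)/(2(2x - y^3))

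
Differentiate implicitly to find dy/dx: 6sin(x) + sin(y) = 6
Apply d/dx to both sides, remembering that y depends on x. Each occurrence of y therefore brings in a y' = dy/dx via the chain rule.

With F(x, y) equal to the left-hand side minus the right, differentiate F term by term:
  d/dx[6sin(x)] = 6cos(x)
  d/dx[sin(y)] = y'·cos(y)
  d/dx[-6] = 0
Adding these up, d/dx[F] = 0 becomes
  (6cos(x)) + (cos(y))·y' = 0,
so isolating y',
  dy/dx = -(6cos(x))/(cos(y)) = -6cos(x)/cos(y)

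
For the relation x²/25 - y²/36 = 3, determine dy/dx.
Apply d/dx to both sides, remembering that y depends on x. Each occurrence of y therefore brings in a y' = dy/dx via the chain rule.

With F(x, y) equal to the left-hand side minus the right, differentiate F term by term:
  d/dx[x^2/25] = 2x/25
  d/dx[-y^2/36] = -y·y'/18
  d/dx[-3] = 0
Adding these up, d/dx[F] = 0 becomes
  (2x/25) + (-y/18)·y' = 0,
so isolating y',
  dy/dx = -(2x/25)/(-y/18) = 36x/(25y)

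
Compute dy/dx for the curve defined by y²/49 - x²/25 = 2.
Differentiate both sides with respect to x, treating y as y(x). By the chain rule, any term containing y contributes a factor of y' = dy/dx when we differentiate it.

Move every term to one side and write the relation as F(x, y) = 0. Term by term,
  d/dx[-x^2/25] = -2x/25
  d/dx[y^2/49] = 2y·y'/49
  d/dx[-2] = 0

The pieces without y' make up ∂F/∂x and the coefficient of y' is ∂F/∂y:
  ∂F/∂x = -2x/25,
  ∂F/∂y = 2y/49.

Since d/dx[F] = ∂F/∂x + (∂F/∂y)·y' = 0, solve for y':
  (∂F/∂y)·y' = -∂F/∂x
  dy/dx = -(∂F/∂x)/(∂F/∂y) = -(-2x/25)/(2y/49) = 49x/(25y)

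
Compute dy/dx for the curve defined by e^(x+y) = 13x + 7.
Differentiate the relation implicitly: treat y = y(x) and apply the chain rule, so every y-derivative picks up a y' = dy/dx factor.

With everything moved to the left-hand side, differentiate term by term:
  d/dx[-13x] = -13
  d/dx[e^(x + y)] = (y' + 1)·e^(x + y)
  d/dx[-7] = 0

Separating the contributions that come from x directly and those that come through y:
  without y':      e^(x + y) - 13
  multiplying y':  e^(x + y)

so (e^(x + y) - 13) + (e^(x + y))·y' = 0, and therefore
  dy/dx = -(e^(x + y) - 13)/(e^(x + y)) = 13e^(-x - y) - 1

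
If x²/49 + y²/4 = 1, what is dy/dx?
Differentiate both sides with respect to x, treating y as y(x). By the chain rule, any term containing y contributes a factor of y' = dy/dx when we differentiate it.

Move every term to one side and write the relation as F(x, y) = 0. Term by term,
  d/dx[x^2/49] = 2x/49
  d/dx[y^2/4] = y·y'/2
  d/dx[-1] = 0

The pieces without y' make up ∂F/∂x and the coefficient of y' is ∂F/∂y:
  ∂F/∂x = 2x/49,
  ∂F/∂y = y/2.

Since d/dx[F] = ∂F/∂x + (∂F/∂y)·y' = 0, solve for y':
  (∂F/∂y)·y' = -∂F/∂x
  dy/dx = -(∂F/∂x)/(∂F/∂y) = -(2x/49)/(y/2) = -4x/(49y)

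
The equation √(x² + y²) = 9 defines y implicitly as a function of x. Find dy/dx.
Differentiate both sides with respect to x, treating y as y(x). By the chain rule, any term containing y contributes a factor of y' = dy/dx when we differentiate it.

Move every term to one side and write the relation as F(x, y) = 0. Term by term,
  d/dx[√(x^2 + y^2)] = (x + y·y')/√(x^2 + y^2)
  d/dx[-9] = 0

The pieces without y' make up ∂F/∂x and the coefficient of y' is ∂F/∂y:
  ∂F/∂x = x/√(x^2 + y^2),
  ∂F/∂y = y/√(x^2 + y^2).

Since d/dx[F] = ∂F/∂x + (∂F/∂y)·y' = 0, solve for y':
  (∂F/∂y)·y' = -∂F/∂x
  dy/dx = -(∂F/∂x)/(∂F/∂y) = -(x/√(x^2 + y^2))/(y/√(x^2 + y^2)) = -x/y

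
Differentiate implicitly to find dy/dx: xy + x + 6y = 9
Apply d/dx to both sides, remembering that y depends on x. Each occurrence of y therefore brings in a y' = dy/dx via the chain rule.

With F(x, y) equal to the left-hand side minus the right, differentiate F term by term:
  d/dx[xy] = x·y' + y
  d/dx[x] = 1
  d/dx[6y] = 6·y'
  d/dx[-9] = 0
Adding these up, d/dx[F] = 0 becomes
  (y + 1) + (x + 6)·y' = 0,
so isolating y',
  dy/dx = -(y + 1)/(x + 6) = (-y - 1)/(x + 6)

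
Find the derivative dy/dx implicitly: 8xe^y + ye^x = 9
Apply d/dx to both sides, remembering that y depends on x. Each occurrence of y therefore brings in a y' = dy/dx via the chain rule.

With F(x, y) equal to the left-hand side minus the right, differentiate F term by term:
  d/dx[8x·e^(y)] = 8x·y'·e^(y) + 8e^(y)
  d/dx[y·e^(x)] = y·e^(x) + y'·e^(x)
  d/dx[-9] = 0
Adding these up, d/dx[F] = 0 becomes
  (y·e^(x) + 8e^(y)) + (8x·e^(y) + e^(x))·y' = 0,
so isolating y',
  dy/dx = -(y·e^(x) + 8e^(y))/(8x·e^(y) + e^(x)) = (-y·e^(x) - 8e^(y))/(8x·e^(y) + e^(x))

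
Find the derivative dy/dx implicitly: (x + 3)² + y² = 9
Differentiate both sides with respect to x, treating y as y(x). By the chain rule, any term containing y contributes a factor of y' = dy/dx when we differentiate it.

Move every term to one side and write the relation as F(x, y) = 0. Term by term,
  d/dx[y^2] = 2y·y'
  d/dx[(x + 3)^2] = 2x + 6
  d/dx[-9] = 0

The pieces without y' make up ∂F/∂x and the coefficient of y' is ∂F/∂y:
  ∂F/∂x = 2x + 6,
  ∂F/∂y = 2y.

Since d/dx[F] = ∂F/∂x + (∂F/∂y)·y' = 0, solve for y':
  (∂F/∂y)·y' = -∂F/∂x
  dy/dx = -(∂F/∂x)/(∂F/∂y) = -(2x + 6)/(2y) = (-x - 3)/y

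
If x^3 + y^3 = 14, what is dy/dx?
Take d/dx of both sides. Since y is implicitly a function of x, the chain rule attaches a y' = dy/dx factor whenever we differentiate through y.

Set F(x, y) = (left side) − (right side), so the curve is F = 0. Differentiating each term of F:
  d/dx[x^3] = 3x^2
  d/dx[y^3] = 3y^2·y'
  d/dx[-14] = 0

Collecting, the y'-free part is the partial derivative in x and the y' coefficient is the partial derivative in y:
  ∂F/∂x = 3x^2
  ∂F/∂y = 3y^2

so d/dx[F(x, y(x))] = ∂F/∂x + (∂F/∂y)·y' = 0. Rearranging,
  dy/dx = -(∂F/∂x)/(∂F/∂y) = -(3x^2)/(3y^2) = -x^2/y^2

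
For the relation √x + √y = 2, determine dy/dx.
Take d/dx of both sides. Since y is implicitly a function of x, the chain rule attaches a y' = dy/dx factor whenever we differentiate through y.

Set F(x, y) = (left side) − (right side), so the curve is F = 0. Differentiating each term of F:
  d/dx[√(x)] = 1/(2√(x))
  d/dx[√(y)] = y'/(2√(y))
  d/dx[-2] = 0

Collecting, the y'-free part is the partial derivative in x and the y' coefficient is the partial derivative in y:
  ∂F/∂x = 1/(2√(x))
  ∂F/∂y = 1/(2√(y))

so d/dx[F(x, y(x))] = ∂F/∂x + (∂F/∂y)·y' = 0. Rearranging,
  dy/dx = -(∂F/∂x)/(∂F/∂y) = -(1/(2√(x)))/(1/(2√(y))) = -√(y)/√(x)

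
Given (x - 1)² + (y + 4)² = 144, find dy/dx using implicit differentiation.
Take d/dx of both sides. Since y is implicitly a function of x, the chain rule attaches a y' = dy/dx factor whenever we differentiate through y.

Set F(x, y) = (left side) − (right side), so the curve is F = 0. Differentiating each term of F:
  d/dx[(x - 1)^2] = 2x - 2
  d/dx[(y + 4)^2] = 2·y'(y + 4)
  d/dx[-144] = 0

Collecting, the y'-free part is the partial derivative in x and the y' coefficient is the partial derivative in y:
  ∂F/∂x = 2x - 2
  ∂F/∂y = 2y + 8

so d/dx[F(x, y(x))] = ∂F/∂x + (∂F/∂y)·y' = 0. Rearranging,
  dy/dx = -(∂F/∂x)/(∂F/∂y) = -(2x - 2)/(2y + 8) = (1 - x)/(y + 4)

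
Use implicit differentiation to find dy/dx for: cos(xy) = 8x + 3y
Apply d/dx to both sides, remembering that y depends on x. Each occurrence of y therefore brings in a y' = dy/dx via the chain rule.

With F(x, y) equal to the left-hand side minus the right, differentiate F term by term:
  d/dx[-8x] = -8
  d/dx[-3y] = -3·y'
  d/dx[cos(xy)] = -(x·y' + y)·sin(xy)
Adding these up, d/dx[F] = 0 becomes
  (-y·sin(xy) - 8) + (-x·sin(xy) - 3)·y' = 0,
so isolating y',
  dy/dx = -(-y·sin(xy) - 8)/(-x·sin(xy) - 3) = -(y·sin(xy) + 8)/(x·sin(xy) + 3)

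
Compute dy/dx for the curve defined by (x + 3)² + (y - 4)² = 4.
Differentiate the relation implicitly: treat y = y(x) and apply the chain rule, so every y-derivative picks up a y' = dy/dx factor.

With everything moved to the left-hand side, differentiate term by term:
  d/dx[(x + 3)^2] = 2x + 6
  d/dx[(y - 4)^2] = 2·y'(y - 4)
  d/dx[-4] = 0

Separating the contributions that come from x directly and those that come through y:
  without y':      2x + 6
  multiplying y':  2y - 8

so (2x + 6) + (2y - 8)·y' = 0, and therefore
  dy/dx = -(2x + 6)/(2y - 8) = (-x - 3)/(y - 4)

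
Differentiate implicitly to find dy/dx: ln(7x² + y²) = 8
Apply d/dx to both sides, remembering that y depends on x. Each occurrence of y therefore brings in a y' = dy/dx via the chain rule.

With F(x, y) equal to the left-hand side minus the right, differentiate F term by term:
  d/dx[ln(7x^2 + y^2)] = (14x + 2y·y')/(7x^2 + y^2)
  d/dx[-8] = 0
Adding these up, d/dx[F] = 0 becomes
  (14x/(7x^2 + y^2)) + (2y/(7x^2 + y^2))·y' = 0,
so isolating y',
  dy/dx = -(14x/(7x^2 + y^2))/(2y/(7x^2 + y^2)) = -7x/y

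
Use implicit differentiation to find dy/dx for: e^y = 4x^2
Differentiate both sides with respect to x, treating y as y(x). By the chain rule, any term containing y contributes a factor of y' = dy/dx when we differentiate it.

Move every term to one side and write the relation as F(x, y) = 0. Term by term,
  d/dx[-4x^2] = -8x
  d/dx[e^(y)] = y'·e^(y)

The pieces without y' make up ∂F/∂x and the coefficient of y' is ∂F/∂y:
  ∂F/∂x = -8x,
  ∂F/∂y = e^(y).

Since d/dx[F] = ∂F/∂x + (∂F/∂y)·y' = 0, solve for y':
  (∂F/∂y)·y' = -∂F/∂x
  dy/dx = -(∂F/∂x)/(∂F/∂y) = -(-8x)/(e^(y)) = 8x·e^(-y)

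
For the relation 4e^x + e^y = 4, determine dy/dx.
Apply d/dx to both sides, remembering that y depends on x. Each occurrence of y therefore brings in a y' = dy/dx via the chain rule.

With F(x, y) equal to the left-hand side minus the right, differentiate F term by term:
  d/dx[4e^(x)] = 4e^(x)
  d/dx[e^(y)] = y'·e^(y)
  d/dx[-4] = 0
Adding these up, d/dx[F] = 0 becomes
  (4e^(x)) + (e^(y))·y' = 0,
so isolating y',
  dy/dx = -(4e^(x))/(e^(y)) = -4e^(x - y)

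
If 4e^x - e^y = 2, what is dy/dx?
Take d/dx of both sides. Since y is implicitly a function of x, the chain rule attaches a y' = dy/dx factor whenever we differentiate through y.

Set F(x, y) = (left side) − (right side), so the curve is F = 0. Differentiating each term of F:
  d/dx[4e^(x)] = 4e^(x)
  d/dx[-e^(y)] = -y'·e^(y)
  d/dx[-2] = 0

Collecting, the y'-free part is the partial derivative in x and the y' coefficient is the partial derivative in y:
  ∂F/∂x = 4e^(x)
  ∂F/∂y = -e^(y)

so d/dx[F(x, y(x))] = ∂F/∂x + (∂F/∂y)·y' = 0. Rearranging,
  dy/dx = -(∂F/∂x)/(∂F/∂y) = -(4e^(x))/(-e^(y)) = 4e^(x - y)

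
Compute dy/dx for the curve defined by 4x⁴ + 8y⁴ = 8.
Apply d/dx to both sides, remembering that y depends on x. Each occurrence of y therefore brings in a y' = dy/dx via the chain rule.

With F(x, y) equal to the left-hand side minus the right, differentiate F term by term:
  d/dx[4x^4] = 16x^3
  d/dx[8y^4] = 32y^3·y'
  d/dx[-8] = 0
Adding these up, d/dx[F] = 0 becomes
  (16x^3) + (32y^3)·y' = 0,
so isolating y',
  dy/dx = -(16x^3)/(32y^3) = -x^3/(2y^3)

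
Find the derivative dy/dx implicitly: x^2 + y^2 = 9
Apply d/dx to both sides, remembering that y depends on x. Each occurrence of y therefore brings in a y' = dy/dx via the chain rule.

With F(x, y) equal to the left-hand side minus the right, differentiate F term by term:
  d/dx[x^2] = 2x
  d/dx[y^2] = 2y·y'
  d/dx[-9] = 0
Adding these up, d/dx[F] = 0 becomes
  (2x) + (2y)·y' = 0,
so isolating y',
  dy/dx = -(2x)/(2y) = -x/y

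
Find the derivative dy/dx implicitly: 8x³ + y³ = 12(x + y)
Take d/dx of both sides. Since y is implicitly a function of x, the chain rule attaches a y' = dy/dx factor whenever we differentiate through y.

Set F(x, y) = (left side) − (right side), so the curve is F = 0. Differentiating each term of F:
  d/dx[8x^3] = 24x^2
  d/dx[-12x] = -12
  d/dx[y^3] = 3y^2·y'
  d/dx[-12y] = -12·y'

Collecting, the y'-free part is the partial derivative in x and the y' coefficient is the partial derivative in y:
  ∂F/∂x = 24x^2 - 12
  ∂F/∂y = 3y^2 - 12

so d/dx[F(x, y(x))] = ∂F/∂x + (∂F/∂y)·y' = 0. Rearranging,
  dy/dx = -(∂F/∂x)/(∂F/∂y) = -(24x^2 - 12)/(3y^2 - 12) = 4(1 - 2x^2)/(y^2 - 4)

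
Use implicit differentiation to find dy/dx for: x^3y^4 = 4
Take d/dx of both sides. Since y is implicitly a function of x, the chain rule attaches a y' = dy/dx factor whenever we differentiate through y.

Set F(x, y) = (left side) − (right side), so the curve is F = 0. Differentiating each term of F:
  d/dx[x^3y^4] = 4x^3y^3·y' + 3x^2y^4
  d/dx[-4] = 0

Collecting, the y'-free part is the partial derivative in x and the y' coefficient is the partial derivative in y:
  ∂F/∂x = 3x^2y^4
  ∂F/∂y = 4x^3y^3

so d/dx[F(x, y(x))] = ∂F/∂x + (∂F/∂y)·y' = 0. Rearranging,
  dy/dx = -(∂F/∂x)/(∂F/∂y) = -(3x^2y^4)/(4x^3y^3) = -3y/(4x)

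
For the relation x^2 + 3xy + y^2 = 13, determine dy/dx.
Take d/dx of both sides. Since y is implicitly a function of x, the chain rule attaches a y' = dy/dx factor whenever we differentiate through y.

Set F(x, y) = (left side) − (right side), so the curve is F = 0. Differentiating each term of F:
  d/dx[x^2] = 2x
  d/dx[3xy] = 3x·y' + 3y
  d/dx[y^2] = 2y·y'
  d/dx[-13] = 0

Collecting, the y'-free part is the partial derivative in x and the y' coefficient is the partial derivative in y:
  ∂F/∂x = 2x + 3y
  ∂F/∂y = 3x + 2y

so d/dx[F(x, y(x))] = ∂F/∂x + (∂F/∂y)·y' = 0. Rearranging,
  dy/dx = -(∂F/∂x)/(∂F/∂y) = -(2x + 3y)/(3x + 2y) = (-2x - 3y)/(3x + 2y)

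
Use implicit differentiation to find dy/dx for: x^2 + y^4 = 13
Differentiate the relation implicitly: treat y = y(x) and apply the chain rule, so every y-derivative picks up a y' = dy/dx factor.

With everything moved to the left-hand side, differentiate term by term:
  d/dx[x^2] = 2x
  d/dx[y^4] = 4y^3·y'
  d/dx[-13] = 0

Separating the contributions that come from x directly and those that come through y:
  without y':      2x
  multiplying y':  4y^3

so (2x) + (4y^3)·y' = 0, and therefore
  dy/dx = -(2x)/(4y^3) = -x/(2y^3)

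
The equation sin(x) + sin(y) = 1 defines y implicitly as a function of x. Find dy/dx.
Apply d/dx to both sides, remembering that y depends on x. Each occurrence of y therefore brings in a y' = dy/dx via the chain rule.

With F(x, y) equal to the left-hand side minus the right, differentiate F term by term:
  d/dx[sin(x)] = cos(x)
  d/dx[sin(y)] = y'·cos(y)
  d/dx[-1] = 0
Adding these up, d/dx[F] = 0 becomes
  (cos(x)) + (cos(y))·y' = 0,
so isolating y',
  dy/dx = -(cos(x))/(cos(y)) = -cos(x)/cos(y)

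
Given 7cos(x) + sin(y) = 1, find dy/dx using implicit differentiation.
Differentiate both sides with respect to x, treating y as y(x). By the chain rule, any term containing y contributes a factor of y' = dy/dx when we differentiate it.

Move every term to one side and write the relation as F(x, y) = 0. Term by term,
  d/dx[sin(y)] = y'·cos(y)
  d/dx[7cos(x)] = -7sin(x)
  d/dx[-1] = 0

The pieces without y' make up ∂F/∂x and the coefficient of y' is ∂F/∂y:
  ∂F/∂x = -7sin(x),
  ∂F/∂y = cos(y).

Since d/dx[F] = ∂F/∂x + (∂F/∂y)·y' = 0, solve for y':
  (∂F/∂y)·y' = -∂F/∂x
  dy/dx = -(∂F/∂x)/(∂F/∂y) = -(-7sin(x))/(cos(y)) = 7sin(x)/cos(y)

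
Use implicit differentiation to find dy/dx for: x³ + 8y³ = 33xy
Apply d/dx to both sides, remembering that y depends on x. Each occurrence of y therefore brings in a y' = dy/dx via the chain rule.

With F(x, y) equal to the left-hand side minus the right, differentiate F term by term:
  d/dx[x^3] = 3x^2
  d/dx[-33xy] = -33x·y' - 33y
  d/dx[8y^3] = 24y^2·y'
Adding these up, d/dx[F] = 0 becomes
  (3x^2 - 33y) + (-33x + 24y^2)·y' = 0,
so isolating y',
  dy/dx = -(3x^2 - 33y)/(-33x + 24y^2) = (x^2 - 11y)/(11x - 8y^2)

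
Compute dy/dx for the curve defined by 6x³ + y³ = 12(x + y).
Differentiate both sides with respect to x, treating y as y(x). By the chain rule, any term containing y contributes a factor of y' = dy/dx when we differentiate it.

Move every term to one side and write the relation as F(x, y) = 0. Term by term,
  d/dx[6x^3] = 18x^2
  d/dx[-12x] = -12
  d/dx[y^3] = 3y^2·y'
  d/dx[-12y] = -12·y'

The pieces without y' make up ∂F/∂x and the coefficient of y' is ∂F/∂y:
  ∂F/∂x = 18x^2 - 12,
  ∂F/∂y = 3y^2 - 12.

Since d/dx[F] = ∂F/∂x + (∂F/∂y)·y' = 0, solve for y':
  (∂F/∂y)·y' = -∂F/∂x
  dy/dx = -(∂F/∂x)/(∂F/∂y) = -(18x^2 - 12)/(3y^2 - 12) = 2(2 - 3x^2)/(y^2 - 4)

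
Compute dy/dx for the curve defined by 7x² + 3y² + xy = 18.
Take d/dx of both sides. Since y is implicitly a function of x, the chain rule attaches a y' = dy/dx factor whenever we differentiate through y.

Set F(x, y) = (left side) − (right side), so the curve is F = 0. Differentiating each term of F:
  d/dx[7x^2] = 14x
  d/dx[xy] = x·y' + y
  d/dx[3y^2] = 6y·y'
  d/dx[-18] = 0

Collecting, the y'-free part is the partial derivative in x and the y' coefficient is the partial derivative in y:
  ∂F/∂x = 14x + y
  ∂F/∂y = x + 6y

so d/dx[F(x, y(x))] = ∂F/∂x + (∂F/∂y)·y' = 0. Rearranging,
  dy/dx = -(∂F/∂x)/(∂F/∂y) = -(14x + y)/(x + 6y) = (-14x - y)/(x + 6y)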